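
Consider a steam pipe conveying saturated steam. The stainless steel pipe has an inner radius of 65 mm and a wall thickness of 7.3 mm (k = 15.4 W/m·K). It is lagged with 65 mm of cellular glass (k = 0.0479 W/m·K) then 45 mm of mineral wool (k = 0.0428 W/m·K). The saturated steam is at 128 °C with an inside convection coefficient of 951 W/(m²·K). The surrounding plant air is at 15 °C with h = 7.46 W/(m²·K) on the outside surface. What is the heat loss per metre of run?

q′ ≈ 34.2 W/m

Cylindrical conduction, so R = ln(r₂/r₁)/(2πkL) per layer, in series:
R_inner film = 1/(h_i·2πr₁L) = 1/(951×2π×0.065×1) = 0.002575 K/W
R_stainless steel pipe wall = ln(72.3/65)/(2π×15.4×1) = 0.0011 K/W
R_cellular glass = ln(137.3/72.3)/(2π×0.0479×1) = 2.131 K/W
R_mineral wool = ln(182.3/137.3)/(2π×0.0428×1) = 1.054 K/W
R_outer film = 1/(h_o·2πr_oL) = 1/(7.46×2π×0.1823×1) = 0.117 K/W
R_total = 3.306 K/W
Q = ΔT/R_total = 113/3.306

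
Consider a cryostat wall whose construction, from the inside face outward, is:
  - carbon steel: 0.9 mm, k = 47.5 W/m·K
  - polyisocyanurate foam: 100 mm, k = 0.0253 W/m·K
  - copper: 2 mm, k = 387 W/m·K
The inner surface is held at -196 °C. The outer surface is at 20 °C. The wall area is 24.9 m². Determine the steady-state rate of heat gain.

Model the wall as resistances in series:
R_carbon steel = L/(kA) = 0.0009/(47.5×24.9) = 7.609×10^-7 K/W
R_polyisocyanurate foam = L/(kA) = 0.1/(0.0253×24.9) = 0.1587 K/W
R_copper = L/(kA) = 0.002/(387×24.9) = 2.075×10^-7 K/W
R_total = 0.1587 K/W
Q = ΔT / R_total = 216 / 0.1587

Q ≈ 1360 W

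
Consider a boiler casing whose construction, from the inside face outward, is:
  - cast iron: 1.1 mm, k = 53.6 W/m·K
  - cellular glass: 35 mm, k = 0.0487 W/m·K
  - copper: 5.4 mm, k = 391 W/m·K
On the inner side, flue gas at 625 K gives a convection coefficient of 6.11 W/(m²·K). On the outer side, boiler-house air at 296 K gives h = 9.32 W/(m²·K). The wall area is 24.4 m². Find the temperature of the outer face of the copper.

T ≈ 332 K

Using the resistance-network approach (series):
R_inner film = 1/(h_i·A) = 1/(6.11×24.4) = 0.006708 K/W
R_cast iron = L/(kA) = 0.0011/(53.6×24.4) = 8.411×10^-7 K/W
R_cellular glass = L/(kA) = 0.035/(0.0487×24.4) = 0.02945 K/W
R_copper = L/(kA) = 0.0054/(391×24.4) = 5.66×10^-7 K/W
R_outer film = 1/(h_o·A) = 1/(9.32×24.4) = 0.004397 K/W
R_total = 0.04056 K/W;  Q = ΔT/R_total = 329/0.04056 = 8111 W
T_interface = T_inner − Q·ΣR(inner→interface) = 625 − 8110×0.03616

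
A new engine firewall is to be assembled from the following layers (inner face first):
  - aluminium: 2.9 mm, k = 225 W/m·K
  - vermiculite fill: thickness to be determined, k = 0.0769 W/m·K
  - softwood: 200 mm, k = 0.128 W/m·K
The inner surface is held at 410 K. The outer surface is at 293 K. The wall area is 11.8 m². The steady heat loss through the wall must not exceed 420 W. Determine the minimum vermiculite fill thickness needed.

Using the resistance-network approach (series):
R_aluminium = L/(kA) = 0.0029/(225×11.8) = 1.092×10^-6 K/W
R_softwood = L/(kA) = 0.2/(0.128×11.8) = 0.1324 K/W
Sum of the known resistances R_other = 0.1324 K/W
Required total resistance R_tot = ΔT/Q_allow = 117/420 = 0.2786 K/W
R_vermiculite fill = R_tot − R_other = 0.1462 K/W
L = R·k·A = 0.1462×0.0769×11.8

L ≈ 133 mm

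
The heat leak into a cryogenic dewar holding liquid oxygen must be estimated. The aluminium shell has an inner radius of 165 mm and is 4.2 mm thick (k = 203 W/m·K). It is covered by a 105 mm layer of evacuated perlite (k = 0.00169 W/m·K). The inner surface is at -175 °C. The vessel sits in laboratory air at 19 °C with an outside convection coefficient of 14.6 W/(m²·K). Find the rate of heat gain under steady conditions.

Each spherical layer contributes R = (1/r_i − 1/r_o)/(4πk):
R_aluminium shell = (1/0.165 − 1/0.1692)/(4π×203) = 5.897×10^-5 K/W
R_evacuated perlite = (1/0.1692 − 1/0.2742)/(4π×0.00169) = 106.6 K/W
R_outer film = 1/(h·4πr_o²) = 1/(14.6×4π×0.2742²) = 0.07249 K/W
R_total = 106.6 K/W
Q = ΔT/R_total = 194/106.6

Q ≈ 1.82 W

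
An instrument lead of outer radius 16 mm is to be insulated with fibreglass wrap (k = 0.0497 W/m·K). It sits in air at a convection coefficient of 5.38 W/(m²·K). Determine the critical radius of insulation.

For a cylinder r_cr = k/h = 0.0497/5.38
r_cr = 9.24 mm; since the bare radius (16 mm) is above r_cr, any added insulation will reduce heat loss.

r_cr ≈ 9.24 mm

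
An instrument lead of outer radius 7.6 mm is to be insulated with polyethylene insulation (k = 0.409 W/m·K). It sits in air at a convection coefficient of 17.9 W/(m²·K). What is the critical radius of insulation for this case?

For a cylinder r_cr = k/h = 0.409/17.9
r_cr = 22.8 mm; since the bare radius (7.6 mm) is below r_cr, adding a thin layer of insulation will *increase* heat loss.

r_cr ≈ 22.8 mm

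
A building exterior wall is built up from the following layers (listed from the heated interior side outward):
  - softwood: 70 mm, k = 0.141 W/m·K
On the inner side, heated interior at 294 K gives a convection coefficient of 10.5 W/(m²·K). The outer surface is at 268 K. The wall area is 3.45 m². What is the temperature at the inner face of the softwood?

T ≈ 290 K

Thermal resistances in series:
R_inner film = 1/(h_i·A) = 1/(10.5×3.45) = 0.02761 K/W
R_softwood = L/(kA) = 0.07/(0.141×3.45) = 0.1439 K/W
R_total = 0.1715 K/W;  Q = ΔT/R_total = 26/0.1715 = 151.6 W
T_interface = T_inner − Q·ΣR(inner→interface) = 294 − 152×0.02761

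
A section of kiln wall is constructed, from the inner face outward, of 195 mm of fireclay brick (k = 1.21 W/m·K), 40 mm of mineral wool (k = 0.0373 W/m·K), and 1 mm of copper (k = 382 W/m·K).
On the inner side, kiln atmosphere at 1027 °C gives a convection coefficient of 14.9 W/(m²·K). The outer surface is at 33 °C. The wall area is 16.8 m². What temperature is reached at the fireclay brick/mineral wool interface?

Series thermal resistances:
R_inner film = 1/(h_i·A) = 1/(14.9×16.8) = 0.003995 K/W
R_fireclay brick = L/(kA) = 0.195/(1.21×16.8) = 0.009593 K/W
R_mineral wool = L/(kA) = 0.04/(0.0373×16.8) = 0.06383 K/W
R_copper = L/(kA) = 0.001/(382×16.8) = 1.558×10^-7 K/W
R_total = 0.07742 K/W;  Q = ΔT/R_total = 994/0.07742 = 12840 W
T_interface = T_inner − Q·ΣR(inner→interface) = 1027 − 12800×0.01359

T ≈ 853 °C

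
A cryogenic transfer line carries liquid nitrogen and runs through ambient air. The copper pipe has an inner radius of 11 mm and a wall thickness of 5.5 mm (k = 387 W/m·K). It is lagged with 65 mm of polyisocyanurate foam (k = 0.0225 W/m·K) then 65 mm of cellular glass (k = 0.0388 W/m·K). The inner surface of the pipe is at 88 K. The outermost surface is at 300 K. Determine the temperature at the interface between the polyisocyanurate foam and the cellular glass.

For a radial system each layer contributes R = ln(r_out/r_in)/(2πkL); films add R = 1/(hA).
R_copper pipe wall = ln(16.5/11)/(2π×387×1) = 1.667×10^-4 K/W
R_polyisocyanurate foam = ln(81.5/16.5)/(2π×0.0225×1) = 11.3 K/W
R_cellular glass = ln(146.5/81.5)/(2π×0.0388×1) = 2.405 K/W
R_total = 13.7 K/W
Q = ΔT/R_total = 212/13.7
Q = 15.5 W/m
T_interface = T_inner + Q·ΣR(inner→interface) = 88 + 15.5×11.3

T ≈ 263 K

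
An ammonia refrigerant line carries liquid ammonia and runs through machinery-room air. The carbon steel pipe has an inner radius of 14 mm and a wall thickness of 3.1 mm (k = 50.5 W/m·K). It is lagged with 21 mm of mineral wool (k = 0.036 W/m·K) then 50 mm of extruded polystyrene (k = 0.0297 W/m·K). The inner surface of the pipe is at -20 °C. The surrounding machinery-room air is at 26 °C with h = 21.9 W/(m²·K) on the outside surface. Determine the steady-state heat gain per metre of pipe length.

q′ ≈ 5.67 W/m

For a radial system each layer contributes R = ln(r_out/r_in)/(2πkL); films add R = 1/(hA).
R_carbon steel pipe wall = ln(17.1/14)/(2π×50.5×1) = 6.304×10^-4 K/W
R_mineral wool = ln(38.1/17.1)/(2π×0.036×1) = 3.542 K/W
R_extruded polystyrene = ln(88.1/38.1)/(2π×0.0297×1) = 4.492 K/W
R_outer film = 1/(h_o·2πr_oL) = 1/(21.9×2π×0.0881×1) = 0.08249 K/W
R_total = 8.117 K/W
Q = ΔT/R_total = 46/8.117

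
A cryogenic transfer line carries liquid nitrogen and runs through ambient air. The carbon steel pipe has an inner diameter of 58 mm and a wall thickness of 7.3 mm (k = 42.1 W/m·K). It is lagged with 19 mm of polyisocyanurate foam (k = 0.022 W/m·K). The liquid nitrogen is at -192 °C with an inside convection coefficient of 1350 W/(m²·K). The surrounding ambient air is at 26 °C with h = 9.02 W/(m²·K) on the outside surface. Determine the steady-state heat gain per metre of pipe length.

Per-layer cylindrical resistances, series-summed:
R_inner film = 1/(h_i·2πr₁L) = 1/(1350×2π×0.029×1) = 0.004065 K/W
R_carbon steel pipe wall = ln(36.3/29)/(2π×42.1×1) = 8.488×10^-4 K/W
R_polyisocyanurate foam = ln(55.3/36.3)/(2π×0.022×1) = 3.045 K/W
R_outer film = 1/(h_o·2πr_oL) = 1/(9.02×2π×0.0553×1) = 0.3191 K/W
R_total = 3.369 K/W
Q = ΔT/R_total = 218/3.369

q′ ≈ 64.7 W/m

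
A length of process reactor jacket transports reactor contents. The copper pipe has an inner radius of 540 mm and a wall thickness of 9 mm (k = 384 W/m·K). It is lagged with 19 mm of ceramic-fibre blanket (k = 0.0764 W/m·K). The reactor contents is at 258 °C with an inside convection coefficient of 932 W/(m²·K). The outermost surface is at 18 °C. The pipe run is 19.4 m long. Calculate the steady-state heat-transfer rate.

Cylindrical conduction, so R = ln(r₂/r₁)/(2πkL) per layer, in series:
R_inner film = 1/(h_i·2πr₁L) = 1/(932×2π×0.54×19.4) = 1.63×10^-5 K/W
R_copper pipe wall = ln(549/540)/(2π×384×19.4) = 3.531×10^-7 K/W
R_ceramic-fibre blanket = ln(568/549)/(2π×0.0764×19.4) = 0.003653 K/W
R_total = 0.00367 K/W
Q = ΔT/R_total = 240/0.00367

Q ≈ 65400 W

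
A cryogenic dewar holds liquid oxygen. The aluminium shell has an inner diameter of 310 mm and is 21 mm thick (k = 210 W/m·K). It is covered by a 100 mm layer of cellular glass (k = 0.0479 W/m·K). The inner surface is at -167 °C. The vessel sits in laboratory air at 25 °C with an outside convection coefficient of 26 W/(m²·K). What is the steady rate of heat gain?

Spherical conduction: R = (1/r_in − 1/r_out)/(4πk) per layer; series-sum.
R_aluminium shell = (1/0.155 − 1/0.176)/(4π×210) = 2.917×10^-4 K/W
R_cellular glass = (1/0.176 − 1/0.276)/(4π×0.0479) = 3.42 K/W
R_outer film = 1/(h·4πr_o²) = 1/(26×4π×0.276²) = 0.04018 K/W
R_total = 3.461 K/W
Q = ΔT/R_total = 192/3.461

Q ≈ 55.5 W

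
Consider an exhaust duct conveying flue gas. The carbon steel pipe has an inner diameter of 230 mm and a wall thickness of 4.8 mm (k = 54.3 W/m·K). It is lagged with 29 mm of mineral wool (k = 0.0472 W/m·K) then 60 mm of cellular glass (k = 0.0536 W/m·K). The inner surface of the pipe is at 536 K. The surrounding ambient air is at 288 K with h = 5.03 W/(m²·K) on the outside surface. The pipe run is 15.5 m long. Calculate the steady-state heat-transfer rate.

Q ≈ 2040 W

For a radial system each layer contributes R = ln(r_out/r_in)/(2πkL); films add R = 1/(hA).
R_carbon steel pipe wall = ln(119.8/115)/(2π×54.3×15.5) = 7.733×10^-6 K/W
R_mineral wool = ln(148.8/119.8)/(2π×0.0472×15.5) = 0.04716 K/W
R_cellular glass = ln(208.8/148.8)/(2π×0.0536×15.5) = 0.0649 K/W
R_outer film = 1/(h_o·2πr_oL) = 1/(5.03×2π×0.2088×15.5) = 0.009777 K/W
R_total = 0.1218 K/W
Q = ΔT/R_total = 248/0.1218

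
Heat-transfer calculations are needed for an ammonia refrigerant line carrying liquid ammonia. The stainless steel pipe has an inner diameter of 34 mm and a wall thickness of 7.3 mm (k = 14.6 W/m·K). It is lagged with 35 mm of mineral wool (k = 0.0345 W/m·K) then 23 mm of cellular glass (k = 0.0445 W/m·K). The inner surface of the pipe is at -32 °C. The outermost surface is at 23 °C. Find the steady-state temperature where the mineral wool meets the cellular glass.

Radial resistances (cylindrical: R_cond = ln(r_o/r_i)/(2πkL), R_conv = 1/(h·2πrL)):
R_stainless steel pipe wall = ln(24.3/17)/(2π×14.6×1) = 0.003895 K/W
R_mineral wool = ln(59.3/24.3)/(2π×0.0345×1) = 4.116 K/W
R_cellular glass = ln(82.3/59.3)/(2π×0.0445×1) = 1.172 K/W
R_total = 5.292 K/W
Q = ΔT/R_total = 55/5.292
Q = 10.4 W/m
T_interface = T_inner + Q·ΣR(inner→interface) = -32 + 10.4×4.119

T ≈ 10.8 °C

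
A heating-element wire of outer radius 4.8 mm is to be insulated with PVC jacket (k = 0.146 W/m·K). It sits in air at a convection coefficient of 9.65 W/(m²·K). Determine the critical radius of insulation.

For a cylinder r_cr = k/h = 0.146/9.65
r_cr = 15.1 mm; since the bare radius (4.8 mm) is below r_cr, adding a thin layer of insulation will *increase* heat loss.

r_cr ≈ 15.1 mm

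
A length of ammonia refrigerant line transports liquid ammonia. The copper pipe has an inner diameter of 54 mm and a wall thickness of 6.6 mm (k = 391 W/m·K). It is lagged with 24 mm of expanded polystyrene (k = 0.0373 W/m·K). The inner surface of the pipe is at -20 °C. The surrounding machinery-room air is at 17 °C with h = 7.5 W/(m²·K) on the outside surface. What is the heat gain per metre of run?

Treating each annulus and film as a series resistance:
R_copper pipe wall = ln(33.6/27)/(2π×391×1) = 8.902×10^-5 K/W
R_expanded polystyrene = ln(57.6/33.6)/(2π×0.0373×1) = 2.3 K/W
R_outer film = 1/(h_o·2πr_oL) = 1/(7.5×2π×0.0576×1) = 0.3684 K/W
R_total = 2.668 K/W
Q = ΔT/R_total = 37/2.668

q′ ≈ 13.9 W/m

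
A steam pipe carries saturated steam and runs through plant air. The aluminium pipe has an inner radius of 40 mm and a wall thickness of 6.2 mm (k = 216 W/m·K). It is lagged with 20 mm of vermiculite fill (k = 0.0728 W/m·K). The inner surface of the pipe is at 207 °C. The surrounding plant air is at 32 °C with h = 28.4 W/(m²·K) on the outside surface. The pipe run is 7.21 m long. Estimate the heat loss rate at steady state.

Q ≈ 1450 W

Radial resistances (cylindrical: R_cond = ln(r_o/r_i)/(2πkL), R_conv = 1/(h·2πrL)):
R_aluminium pipe wall = ln(46.2/40)/(2π×216×7.21) = 1.473×10^-5 K/W
R_vermiculite fill = ln(66.2/46.2)/(2π×0.0728×7.21) = 0.1091 K/W
R_outer film = 1/(h_o·2πr_oL) = 1/(28.4×2π×0.0662×7.21) = 0.01174 K/W
R_total = 0.1208 K/W
Q = ΔT/R_total = 175/0.1208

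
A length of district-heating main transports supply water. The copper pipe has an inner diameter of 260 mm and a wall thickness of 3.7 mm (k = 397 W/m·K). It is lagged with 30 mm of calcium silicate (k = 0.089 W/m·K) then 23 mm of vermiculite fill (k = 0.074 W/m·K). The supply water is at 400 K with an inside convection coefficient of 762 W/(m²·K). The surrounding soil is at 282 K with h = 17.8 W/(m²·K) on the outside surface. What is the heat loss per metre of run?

q′ ≈ 170 W/m

Per-layer cylindrical resistances, series-summed:
R_inner film = 1/(h_i·2πr₁L) = 1/(762×2π×0.13×1) = 0.001607 K/W
R_copper pipe wall = ln(133.7/130)/(2π×397×1) = 1.125×10^-5 K/W
R_calcium silicate = ln(163.7/133.7)/(2π×0.089×1) = 0.362 K/W
R_vermiculite fill = ln(186.7/163.7)/(2π×0.074×1) = 0.2828 K/W
R_outer film = 1/(h_o·2πr_oL) = 1/(17.8×2π×0.1867×1) = 0.04789 K/W
R_total = 0.6943 K/W
Q = ΔT/R_total = 118/0.6943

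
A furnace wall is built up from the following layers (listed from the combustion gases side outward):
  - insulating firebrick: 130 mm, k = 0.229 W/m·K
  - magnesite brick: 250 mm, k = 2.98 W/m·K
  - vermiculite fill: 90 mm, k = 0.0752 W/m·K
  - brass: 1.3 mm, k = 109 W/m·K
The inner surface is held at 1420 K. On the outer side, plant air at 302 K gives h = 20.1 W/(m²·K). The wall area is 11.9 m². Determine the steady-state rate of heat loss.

Q ≈ 7010 W

Series thermal resistances:
R_insulating firebrick = L/(kA) = 0.13/(0.229×11.9) = 0.0477 K/W
R_magnesite brick = L/(kA) = 0.25/(2.98×11.9) = 0.00705 K/W
R_vermiculite fill = L/(kA) = 0.09/(0.0752×11.9) = 0.1006 K/W
R_brass = L/(kA) = 0.0013/(109×11.9) = 1.002×10^-6 K/W
R_outer film = 1/(h_o·A) = 1/(20.1×11.9) = 0.004181 K/W
R_total = 0.1595 K/W
Q = ΔT / R_total = 1118 / 0.1595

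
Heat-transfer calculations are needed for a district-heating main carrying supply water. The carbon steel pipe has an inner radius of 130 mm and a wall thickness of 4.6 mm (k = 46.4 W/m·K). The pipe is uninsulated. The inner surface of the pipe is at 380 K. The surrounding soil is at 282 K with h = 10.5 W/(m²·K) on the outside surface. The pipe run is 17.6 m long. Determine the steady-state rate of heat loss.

Per-layer cylindrical resistances, series-summed:
R_carbon steel pipe wall = ln(134.6/130)/(2π×46.4×17.6) = 6.777×10^-6 K/W
R_outer film = 1/(h_o·2πr_oL) = 1/(10.5×2π×0.1346×17.6) = 0.006398 K/W
R_total = 0.006405 K/W
Q = ΔT/R_total = 98/0.006405

Q ≈ 15300 W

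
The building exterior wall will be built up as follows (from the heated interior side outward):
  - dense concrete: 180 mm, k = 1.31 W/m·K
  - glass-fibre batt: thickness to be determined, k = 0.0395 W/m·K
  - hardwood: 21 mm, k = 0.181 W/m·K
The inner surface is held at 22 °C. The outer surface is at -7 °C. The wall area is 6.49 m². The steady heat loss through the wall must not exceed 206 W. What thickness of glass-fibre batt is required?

Thermal resistances in series:
R_dense concrete = L/(kA) = 0.18/(1.31×6.49) = 0.02117 K/W
R_hardwood = L/(kA) = 0.021/(0.181×6.49) = 0.01788 K/W
Sum of the known resistances R_other = 0.03905 K/W
Required total resistance R_tot = ΔT/Q_allow = 29/206 = 0.1408 K/W
R_glass-fibre batt = R_tot − R_other = 0.1017 K/W
L = R·k·A = 0.1017×0.0395×6.49

L ≈ 26.1 mm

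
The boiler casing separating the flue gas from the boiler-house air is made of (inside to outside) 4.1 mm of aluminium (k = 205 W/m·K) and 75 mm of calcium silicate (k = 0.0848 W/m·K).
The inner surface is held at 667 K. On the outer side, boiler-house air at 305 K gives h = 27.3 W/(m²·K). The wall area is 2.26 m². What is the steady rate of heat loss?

Model the wall as resistances in series:
R_aluminium = L/(kA) = 0.0041/(205×2.26) = 8.85×10^-6 K/W
R_calcium silicate = L/(kA) = 0.075/(0.0848×2.26) = 0.3913 K/W
R_outer film = 1/(h_o·A) = 1/(27.3×2.26) = 0.01621 K/W
R_total = 0.4076 K/W
Q = ΔT / R_total = 362 / 0.4076

Q ≈ 888 W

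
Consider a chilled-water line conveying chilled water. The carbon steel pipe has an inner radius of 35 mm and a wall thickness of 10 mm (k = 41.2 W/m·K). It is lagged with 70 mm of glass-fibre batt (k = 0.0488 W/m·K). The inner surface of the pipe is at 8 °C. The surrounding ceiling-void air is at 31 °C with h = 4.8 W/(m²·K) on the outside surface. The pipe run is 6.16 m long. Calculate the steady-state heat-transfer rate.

Q ≈ 42.3 W

Cylindrical conduction, so R = ln(r₂/r₁)/(2πkL) per layer, in series:
R_carbon steel pipe wall = ln(45/35)/(2π×41.2×6.16) = 1.576×10^-4 K/W
R_glass-fibre batt = ln(115/45)/(2π×0.0488×6.16) = 0.4968 K/W
R_outer film = 1/(h_o·2πr_oL) = 1/(4.8×2π×0.115×6.16) = 0.04681 K/W
R_total = 0.5437 K/W
Q = ΔT/R_total = 23/0.5437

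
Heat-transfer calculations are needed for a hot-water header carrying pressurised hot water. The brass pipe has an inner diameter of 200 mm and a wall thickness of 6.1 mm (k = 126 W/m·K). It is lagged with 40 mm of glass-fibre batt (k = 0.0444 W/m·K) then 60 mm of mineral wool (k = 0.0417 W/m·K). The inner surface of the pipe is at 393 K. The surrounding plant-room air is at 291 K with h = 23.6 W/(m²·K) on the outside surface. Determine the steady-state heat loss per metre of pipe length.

Treating each annulus and film as a series resistance:
R_brass pipe wall = ln(106.1/100)/(2π×126×1) = 7.479×10^-5 K/W
R_glass-fibre batt = ln(146.1/106.1)/(2π×0.0444×1) = 1.147 K/W
R_mineral wool = ln(206.1/146.1)/(2π×0.0417×1) = 1.313 K/W
R_outer film = 1/(h_o·2πr_oL) = 1/(23.6×2π×0.2061×1) = 0.03272 K/W
R_total = 2.493 K/W
Q = ΔT/R_total = 102/2.493

q′ ≈ 40.9 W/m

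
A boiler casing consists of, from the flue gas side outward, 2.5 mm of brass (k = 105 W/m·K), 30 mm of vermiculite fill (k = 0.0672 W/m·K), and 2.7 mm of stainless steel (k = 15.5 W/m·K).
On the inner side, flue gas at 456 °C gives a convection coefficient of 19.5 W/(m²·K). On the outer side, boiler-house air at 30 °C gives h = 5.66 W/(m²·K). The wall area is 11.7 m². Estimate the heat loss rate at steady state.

Model the wall as resistances in series:
R_inner film = 1/(h_i·A) = 1/(19.5×11.7) = 0.004383 K/W
R_brass = L/(kA) = 0.0025/(105×11.7) = 2.035×10^-6 K/W
R_vermiculite fill = L/(kA) = 0.03/(0.0672×11.7) = 0.03816 K/W
R_stainless steel = L/(kA) = 0.0027/(15.5×11.7) = 1.489×10^-5 K/W
R_outer film = 1/(h_o·A) = 1/(5.66×11.7) = 0.0151 K/W
R_total = 0.05766 K/W
Q = ΔT / R_total = 426 / 0.05766

Q ≈ 7390 W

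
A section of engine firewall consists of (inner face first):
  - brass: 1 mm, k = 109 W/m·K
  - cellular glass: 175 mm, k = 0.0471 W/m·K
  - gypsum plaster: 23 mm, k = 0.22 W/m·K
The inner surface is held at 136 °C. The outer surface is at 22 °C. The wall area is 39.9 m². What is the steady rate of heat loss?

Q ≈ 1190 W

Thermal resistances in series:
R_brass = L/(kA) = 0.001/(109×39.9) = 2.299×10^-7 K/W
R_cellular glass = L/(kA) = 0.175/(0.0471×39.9) = 0.09312 K/W
R_gypsum plaster = L/(kA) = 0.023/(0.22×39.9) = 0.00262 K/W
R_total = 0.09574 K/W
Q = ΔT / R_total = 114 / 0.09574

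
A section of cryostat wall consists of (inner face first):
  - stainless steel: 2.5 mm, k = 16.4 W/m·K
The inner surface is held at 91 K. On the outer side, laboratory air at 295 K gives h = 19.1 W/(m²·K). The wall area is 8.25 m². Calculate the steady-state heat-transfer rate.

Series thermal resistances:
R_stainless steel = L/(kA) = 0.0025/(16.4×8.25) = 1.848×10^-5 K/W
R_outer film = 1/(h_o·A) = 1/(19.1×8.25) = 0.006346 K/W
R_total = 0.006365 K/W
Q = ΔT / R_total = 204 / 0.006365

Q ≈ 32100 W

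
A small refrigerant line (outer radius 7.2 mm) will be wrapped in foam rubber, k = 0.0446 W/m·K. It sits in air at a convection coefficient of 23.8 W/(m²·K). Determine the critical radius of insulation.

For a cylinder r_cr = k/h = 0.0446/23.8
r_cr = 1.87 mm; since the bare radius (7.2 mm) is above r_cr, any added insulation will reduce heat loss.

r_cr ≈ 1.87 mm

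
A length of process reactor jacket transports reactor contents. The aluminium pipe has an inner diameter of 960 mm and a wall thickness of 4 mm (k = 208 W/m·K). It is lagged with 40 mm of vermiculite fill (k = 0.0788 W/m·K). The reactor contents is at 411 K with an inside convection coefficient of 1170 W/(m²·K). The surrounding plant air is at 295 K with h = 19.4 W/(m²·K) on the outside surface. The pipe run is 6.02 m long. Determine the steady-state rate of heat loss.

For a radial system each layer contributes R = ln(r_out/r_in)/(2πkL); films add R = 1/(hA).
R_inner film = 1/(h_i·2πr₁L) = 1/(1170×2π×0.48×6.02) = 4.708×10^-5 K/W
R_aluminium pipe wall = ln(484/480)/(2π×208×6.02) = 1.055×10^-6 K/W
R_vermiculite fill = ln(524/484)/(2π×0.0788×6.02) = 0.02664 K/W
R_outer film = 1/(h_o·2πr_oL) = 1/(19.4×2π×0.524×6.02) = 0.002601 K/W
R_total = 0.02929 K/W
Q = ΔT/R_total = 116/0.02929

Q ≈ 3960 W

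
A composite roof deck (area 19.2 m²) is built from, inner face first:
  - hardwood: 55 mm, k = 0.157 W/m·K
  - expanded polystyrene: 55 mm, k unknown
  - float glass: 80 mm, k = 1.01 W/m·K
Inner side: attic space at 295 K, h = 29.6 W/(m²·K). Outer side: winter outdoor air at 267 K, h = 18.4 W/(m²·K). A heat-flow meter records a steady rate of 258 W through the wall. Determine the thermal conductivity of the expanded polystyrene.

k ≈ 0.0351 W/(m·K)

Series thermal resistances:
R_inner film = 1/(h_i·A) = 1/(29.6×19.2) = 0.00176 K/W
R_hardwood = L/(kA) = 0.055/(0.157×19.2) = 0.01825 K/W
R_float glass = L/(kA) = 0.08/(1.01×19.2) = 0.004125 K/W
R_outer film = 1/(h_o·A) = 1/(18.4×19.2) = 0.002831 K/W
Sum of known resistances R_other = 0.02696 K/W
Total R = ΔT/Q = 28/258 = 0.1085 K/W
R_expanded polystyrene = R_total − R_other = 0.08157 K/W
k = L/(R·A) = 0.055/(0.08157×19.2)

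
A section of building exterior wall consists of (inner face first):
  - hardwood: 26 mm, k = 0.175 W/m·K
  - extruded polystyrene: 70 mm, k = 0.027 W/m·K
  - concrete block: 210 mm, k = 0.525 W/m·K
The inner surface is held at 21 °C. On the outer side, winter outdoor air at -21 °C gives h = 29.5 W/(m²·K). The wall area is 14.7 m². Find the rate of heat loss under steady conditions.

Series thermal resistances:
R_hardwood = L/(kA) = 0.026/(0.175×14.7) = 0.01011 K/W
R_extruded polystyrene = L/(kA) = 0.07/(0.027×14.7) = 0.1764 K/W
R_concrete block = L/(kA) = 0.21/(0.525×14.7) = 0.02721 K/W
R_outer film = 1/(h_o·A) = 1/(29.5×14.7) = 0.002306 K/W
R_total = 0.216 K/W
Q = ΔT / R_total = 42 / 0.216

Q ≈ 194 W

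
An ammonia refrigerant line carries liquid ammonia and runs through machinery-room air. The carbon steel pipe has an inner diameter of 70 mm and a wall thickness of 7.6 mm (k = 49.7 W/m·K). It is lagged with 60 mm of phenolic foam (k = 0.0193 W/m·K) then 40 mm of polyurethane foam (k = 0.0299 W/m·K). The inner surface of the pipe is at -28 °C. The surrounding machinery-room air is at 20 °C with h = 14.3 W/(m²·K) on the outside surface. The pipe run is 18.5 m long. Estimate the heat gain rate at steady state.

Q ≈ 97.8 W

For a radial system each layer contributes R = ln(r_out/r_in)/(2πkL); films add R = 1/(hA).
R_carbon steel pipe wall = ln(42.6/35)/(2π×49.7×18.5) = 3.401×10^-5 K/W
R_phenolic foam = ln(102.6/42.6)/(2π×0.0193×18.5) = 0.3918 K/W
R_polyurethane foam = ln(142.6/102.6)/(2π×0.0299×18.5) = 0.09472 K/W
R_outer film = 1/(h_o·2πr_oL) = 1/(14.3×2π×0.1426×18.5) = 0.004219 K/W
R_total = 0.4908 K/W
Q = ΔT/R_total = 48/0.4908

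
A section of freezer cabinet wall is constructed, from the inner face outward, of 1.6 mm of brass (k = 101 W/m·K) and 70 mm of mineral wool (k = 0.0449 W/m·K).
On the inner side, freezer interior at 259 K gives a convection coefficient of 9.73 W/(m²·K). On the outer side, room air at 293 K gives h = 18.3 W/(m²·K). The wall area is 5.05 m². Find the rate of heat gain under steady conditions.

Series thermal resistances:
R_inner film = 1/(h_i·A) = 1/(9.73×5.05) = 0.02035 K/W
R_brass = L/(kA) = 0.0016/(101×5.05) = 3.137×10^-6 K/W
R_mineral wool = L/(kA) = 0.07/(0.0449×5.05) = 0.3087 K/W
R_outer film = 1/(h_o·A) = 1/(18.3×5.05) = 0.01082 K/W
R_total = 0.3399 K/W
Q = ΔT / R_total = 34 / 0.3399

Q ≈ 100 W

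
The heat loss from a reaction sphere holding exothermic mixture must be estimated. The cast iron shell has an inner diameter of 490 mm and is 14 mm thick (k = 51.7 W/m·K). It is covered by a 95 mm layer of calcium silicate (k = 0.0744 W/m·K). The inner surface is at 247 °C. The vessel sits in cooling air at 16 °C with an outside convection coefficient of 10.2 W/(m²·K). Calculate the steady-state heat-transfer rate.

Q ≈ 197 W

Each spherical layer contributes R = (1/r_i − 1/r_o)/(4πk):
R_cast iron shell = (1/0.245 − 1/0.259)/(4π×51.7) = 3.396×10^-4 K/W
R_calcium silicate = (1/0.259 − 1/0.354)/(4π×0.0744) = 1.108 K/W
R_outer film = 1/(h·4πr_o²) = 1/(10.2×4π×0.354²) = 0.06226 K/W
R_total = 1.171 K/W
Q = ΔT/R_total = 231/1.171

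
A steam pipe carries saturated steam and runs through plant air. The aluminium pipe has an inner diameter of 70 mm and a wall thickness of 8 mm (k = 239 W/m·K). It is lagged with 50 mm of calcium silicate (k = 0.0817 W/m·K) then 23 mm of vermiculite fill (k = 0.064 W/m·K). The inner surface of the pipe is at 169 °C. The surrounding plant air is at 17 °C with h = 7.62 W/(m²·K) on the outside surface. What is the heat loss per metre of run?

Radial resistances (cylindrical: R_cond = ln(r_o/r_i)/(2πkL), R_conv = 1/(h·2πrL)):
R_aluminium pipe wall = ln(43/35)/(2π×239×1) = 1.371×10^-4 K/W
R_calcium silicate = ln(93/43)/(2π×0.0817×1) = 1.503 K/W
R_vermiculite fill = ln(116/93)/(2π×0.064×1) = 0.5496 K/W
R_outer film = 1/(h_o·2πr_oL) = 1/(7.62×2π×0.116×1) = 0.1801 K/W
R_total = 2.232 K/W
Q = ΔT/R_total = 152/2.232

q′ ≈ 68.1 W/m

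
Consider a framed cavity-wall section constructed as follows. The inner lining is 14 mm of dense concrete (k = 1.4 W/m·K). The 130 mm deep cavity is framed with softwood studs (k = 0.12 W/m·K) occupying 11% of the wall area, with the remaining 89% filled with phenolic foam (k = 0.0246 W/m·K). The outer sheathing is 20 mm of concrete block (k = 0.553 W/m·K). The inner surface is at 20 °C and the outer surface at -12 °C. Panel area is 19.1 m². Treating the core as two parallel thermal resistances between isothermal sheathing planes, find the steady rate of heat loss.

Q ≈ 163 W

Sheathing layers in series; stud and cavity paths in parallel between them.
R_inner = 0.014/(1.4×19.1) = 5.236×10^-4 K/W
R_stud  = 0.13/(0.12×0.11×19.1) = 0.5156 K/W
R_cav   = 0.13/(0.0246×0.89×19.1) = 0.3109 K/W
1/R_core = 1/R_stud + 1/R_cav → R_core = 0.1939 K/W
R_outer = 0.02/(0.553×19.1) = 0.001894 K/W
R_total = 0.1964 K/W
Q = ΔT/R_total = 32/0.1964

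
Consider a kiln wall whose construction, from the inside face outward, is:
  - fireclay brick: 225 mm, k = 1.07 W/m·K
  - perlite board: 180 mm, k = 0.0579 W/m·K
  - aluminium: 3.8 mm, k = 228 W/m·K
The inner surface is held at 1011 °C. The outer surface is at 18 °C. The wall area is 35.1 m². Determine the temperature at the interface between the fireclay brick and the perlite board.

Thermal resistances in series:
R_fireclay brick = L/(kA) = 0.225/(1.07×35.1) = 0.005991 K/W
R_perlite board = L/(kA) = 0.18/(0.0579×35.1) = 0.08857 K/W
R_aluminium = L/(kA) = 0.0038/(228×35.1) = 4.748×10^-7 K/W
R_total = 0.09456 K/W;  Q = ΔT/R_total = 993/0.09456 = 10500 W
T_interface = T_inner − Q·ΣR(inner→interface) = 1011 − 10500×0.005991

T ≈ 948 °C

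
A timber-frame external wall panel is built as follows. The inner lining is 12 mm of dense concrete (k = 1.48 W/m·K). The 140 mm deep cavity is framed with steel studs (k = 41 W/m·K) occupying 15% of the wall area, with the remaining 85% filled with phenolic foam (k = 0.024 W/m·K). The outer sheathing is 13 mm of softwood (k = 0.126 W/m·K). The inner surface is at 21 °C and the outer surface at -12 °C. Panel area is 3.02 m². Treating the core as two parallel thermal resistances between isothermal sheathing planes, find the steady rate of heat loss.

Q ≈ 744 W

Sheathing layers in series; stud and cavity paths in parallel between them.
R_inner = 0.012/(1.48×3.02) = 0.002685 K/W
R_stud  = 0.14/(41×0.15×3.02) = 0.007538 K/W
R_cav   = 0.14/(0.024×0.85×3.02) = 2.272 K/W
1/R_core = 1/R_stud + 1/R_cav → R_core = 0.007513 K/W
R_outer = 0.013/(0.126×3.02) = 0.03416 K/W
R_total = 0.04436 K/W
Q = ΔT/R_total = 33/0.04436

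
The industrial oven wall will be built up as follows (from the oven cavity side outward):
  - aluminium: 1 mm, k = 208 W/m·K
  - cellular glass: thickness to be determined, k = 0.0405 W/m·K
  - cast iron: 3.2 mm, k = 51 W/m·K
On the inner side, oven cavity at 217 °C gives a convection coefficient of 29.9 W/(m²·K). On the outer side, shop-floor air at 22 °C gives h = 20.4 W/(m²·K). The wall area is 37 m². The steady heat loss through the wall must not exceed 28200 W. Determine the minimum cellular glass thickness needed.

L ≈ 7.02 mm

Thermal resistances in series:
R_inner film = 1/(h_i·A) = 1/(29.9×37) = 9.039×10^-4 K/W
R_aluminium = L/(kA) = 0.001/(208×37) = 1.299×10^-7 K/W
R_cast iron = L/(kA) = 0.0032/(51×37) = 1.696×10^-6 K/W
R_outer film = 1/(h_o·A) = 1/(20.4×37) = 0.001325 K/W
Sum of the known resistances R_other = 0.002231 K/W
Required total resistance R_tot = ΔT/Q_allow = 195/28200 = 0.006915 K/W
R_cellular glass = R_tot − R_other = 0.004684 K/W
L = R·k·A = 0.004684×0.0405×37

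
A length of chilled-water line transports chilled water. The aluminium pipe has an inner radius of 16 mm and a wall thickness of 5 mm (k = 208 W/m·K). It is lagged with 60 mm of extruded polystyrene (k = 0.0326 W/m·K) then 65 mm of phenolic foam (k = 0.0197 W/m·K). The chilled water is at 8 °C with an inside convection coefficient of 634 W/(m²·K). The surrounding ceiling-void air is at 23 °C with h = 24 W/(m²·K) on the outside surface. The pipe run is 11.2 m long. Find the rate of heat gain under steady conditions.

Radial resistances (cylindrical: R_cond = ln(r_o/r_i)/(2πkL), R_conv = 1/(h·2πrL)):
R_inner film = 1/(h_i·2πr₁L) = 1/(634×2π×0.016×11.2) = 0.001401 K/W
R_aluminium pipe wall = ln(21/16)/(2π×208×11.2) = 1.858×10^-5 K/W
R_extruded polystyrene = ln(81/21)/(2π×0.0326×11.2) = 0.5884 K/W
R_phenolic foam = ln(146/81)/(2π×0.0197×11.2) = 0.425 K/W
R_outer film = 1/(h_o·2πr_oL) = 1/(24×2π×0.146×11.2) = 0.004055 K/W
R_total = 1.019 K/W
Q = ΔT/R_total = 15/1.019

Q ≈ 14.7 W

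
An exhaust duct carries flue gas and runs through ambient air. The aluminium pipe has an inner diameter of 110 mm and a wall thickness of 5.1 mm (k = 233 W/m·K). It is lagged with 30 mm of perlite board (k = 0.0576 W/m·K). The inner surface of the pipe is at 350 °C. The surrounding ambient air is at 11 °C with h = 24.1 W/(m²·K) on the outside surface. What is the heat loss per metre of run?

q′ ≈ 284 W/m

For a radial system each layer contributes R = ln(r_out/r_in)/(2πkL); films add R = 1/(hA).
R_aluminium pipe wall = ln(60.1/55)/(2π×233×1) = 6.057×10^-5 K/W
R_perlite board = ln(90.1/60.1)/(2π×0.0576×1) = 1.119 K/W
R_outer film = 1/(h_o·2πr_oL) = 1/(24.1×2π×0.0901×1) = 0.0733 K/W
R_total = 1.192 K/W
Q = ΔT/R_total = 339/1.192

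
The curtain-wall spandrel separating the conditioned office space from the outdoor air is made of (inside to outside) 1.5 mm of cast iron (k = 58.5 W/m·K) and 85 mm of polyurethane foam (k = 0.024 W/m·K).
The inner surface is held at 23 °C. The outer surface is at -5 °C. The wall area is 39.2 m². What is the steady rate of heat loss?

Q ≈ 310 W

Treating each layer as a thermal resistance in series:
R_cast iron = L/(kA) = 0.0015/(58.5×39.2) = 6.541×10^-7 K/W
R_polyurethane foam = L/(kA) = 0.085/(0.024×39.2) = 0.09035 K/W
R_total = 0.09035 K/W
Q = ΔT / R_total = 28 / 0.09035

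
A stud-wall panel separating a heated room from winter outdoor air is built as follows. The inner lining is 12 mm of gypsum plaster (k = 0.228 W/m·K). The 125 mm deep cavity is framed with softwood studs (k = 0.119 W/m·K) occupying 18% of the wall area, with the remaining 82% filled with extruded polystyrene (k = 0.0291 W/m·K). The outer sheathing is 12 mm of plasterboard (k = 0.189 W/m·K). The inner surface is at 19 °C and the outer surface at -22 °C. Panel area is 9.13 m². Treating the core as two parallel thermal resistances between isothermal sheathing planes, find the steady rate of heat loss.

Q ≈ 130 W

Sheathing layers in series; stud and cavity paths in parallel between them.
R_inner = 0.012/(0.228×9.13) = 0.005765 K/W
R_stud  = 0.125/(0.119×0.18×9.13) = 0.6392 K/W
R_cav   = 0.125/(0.0291×0.82×9.13) = 0.5738 K/W
1/R_core = 1/R_stud + 1/R_cav → R_core = 0.3024 K/W
R_outer = 0.012/(0.189×9.13) = 0.006954 K/W
R_total = 0.3151 K/W
Q = ΔT/R_total = 41/0.3151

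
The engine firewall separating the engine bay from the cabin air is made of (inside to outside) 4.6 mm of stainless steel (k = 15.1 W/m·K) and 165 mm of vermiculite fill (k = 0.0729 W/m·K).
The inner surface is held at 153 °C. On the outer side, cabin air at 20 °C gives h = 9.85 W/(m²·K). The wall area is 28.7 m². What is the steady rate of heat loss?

Model the wall as resistances in series:
R_stainless steel = L/(kA) = 0.0046/(15.1×28.7) = 1.061×10^-5 K/W
R_vermiculite fill = L/(kA) = 0.165/(0.0729×28.7) = 0.07886 K/W
R_outer film = 1/(h_o·A) = 1/(9.85×28.7) = 0.003537 K/W
R_total = 0.08241 K/W
Q = ΔT / R_total = 133 / 0.08241

Q ≈ 1610 W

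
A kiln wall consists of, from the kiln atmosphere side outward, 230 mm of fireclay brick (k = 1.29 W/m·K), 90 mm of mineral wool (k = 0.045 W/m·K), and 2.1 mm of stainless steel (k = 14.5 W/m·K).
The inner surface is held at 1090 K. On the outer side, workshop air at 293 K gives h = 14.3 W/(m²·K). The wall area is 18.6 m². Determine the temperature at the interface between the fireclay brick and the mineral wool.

T ≈ 1030 K

Treating each layer as a thermal resistance in series:
R_fireclay brick = L/(kA) = 0.23/(1.29×18.6) = 0.009586 K/W
R_mineral wool = L/(kA) = 0.09/(0.045×18.6) = 0.1075 K/W
R_stainless steel = L/(kA) = 0.0021/(14.5×18.6) = 7.786×10^-6 K/W
R_outer film = 1/(h_o·A) = 1/(14.3×18.6) = 0.00376 K/W
R_total = 0.1209 K/W;  Q = ΔT/R_total = 797/0.1209 = 6593 W
T_interface = T_inner − Q·ΣR(inner→interface) = 1090 − 6590×0.009586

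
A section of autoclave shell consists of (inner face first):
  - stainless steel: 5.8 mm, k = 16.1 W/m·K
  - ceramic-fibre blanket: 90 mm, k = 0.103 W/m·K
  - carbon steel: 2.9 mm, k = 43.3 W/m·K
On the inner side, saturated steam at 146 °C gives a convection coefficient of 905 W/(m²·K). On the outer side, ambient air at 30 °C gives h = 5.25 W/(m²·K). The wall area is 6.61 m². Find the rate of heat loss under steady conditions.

Q ≈ 719 W

Thermal resistances in series:
R_inner film = 1/(h_i·A) = 1/(905×6.61) = 1.672×10^-4 K/W
R_stainless steel = L/(kA) = 0.0058/(16.1×6.61) = 5.45×10^-5 K/W
R_ceramic-fibre blanket = L/(kA) = 0.09/(0.103×6.61) = 0.1322 K/W
R_carbon steel = L/(kA) = 0.0029/(43.3×6.61) = 1.013×10^-5 K/W
R_outer film = 1/(h_o·A) = 1/(5.25×6.61) = 0.02882 K/W
R_total = 0.1612 K/W
Q = ΔT / R_total = 116 / 0.1612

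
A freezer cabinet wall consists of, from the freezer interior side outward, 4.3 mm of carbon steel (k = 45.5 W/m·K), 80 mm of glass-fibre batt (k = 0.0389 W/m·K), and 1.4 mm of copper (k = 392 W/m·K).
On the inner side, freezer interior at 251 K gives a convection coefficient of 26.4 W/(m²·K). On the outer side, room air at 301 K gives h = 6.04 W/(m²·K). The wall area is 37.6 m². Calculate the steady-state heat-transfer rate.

Series thermal resistances:
R_inner film = 1/(h_i·A) = 1/(26.4×37.6) = 0.001007 K/W
R_carbon steel = L/(kA) = 0.0043/(45.5×37.6) = 2.513×10^-6 K/W
R_glass-fibre batt = L/(kA) = 0.08/(0.0389×37.6) = 0.0547 K/W
R_copper = L/(kA) = 0.0014/(392×37.6) = 9.498×10^-8 K/W
R_outer film = 1/(h_o·A) = 1/(6.04×37.6) = 0.004403 K/W
R_total = 0.06011 K/W
Q = ΔT / R_total = 50 / 0.06011

Q ≈ 832 W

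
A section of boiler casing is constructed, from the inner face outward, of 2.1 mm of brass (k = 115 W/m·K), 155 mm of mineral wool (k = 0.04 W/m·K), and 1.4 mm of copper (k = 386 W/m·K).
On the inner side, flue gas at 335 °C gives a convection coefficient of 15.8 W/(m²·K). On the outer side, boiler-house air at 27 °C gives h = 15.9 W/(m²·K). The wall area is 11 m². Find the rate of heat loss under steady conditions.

Q ≈ 847 W

Using the resistance-network approach (series):
R_inner film = 1/(h_i·A) = 1/(15.8×11) = 0.005754 K/W
R_brass = L/(kA) = 0.0021/(115×11) = 1.66×10^-6 K/W
R_mineral wool = L/(kA) = 0.155/(0.04×11) = 0.3523 K/W
R_copper = L/(kA) = 0.0014/(386×11) = 3.297×10^-7 K/W
R_outer film = 1/(h_o·A) = 1/(15.9×11) = 0.005718 K/W
R_total = 0.3637 K/W
Q = ΔT / R_total = 308 / 0.3637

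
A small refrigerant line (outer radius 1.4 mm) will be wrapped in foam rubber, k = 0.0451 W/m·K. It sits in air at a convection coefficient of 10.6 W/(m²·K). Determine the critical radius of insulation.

For a cylinder r_cr = k/h = 0.0451/10.6
r_cr = 4.25 mm; since the bare radius (1.4 mm) is below r_cr, adding a thin layer of insulation will *increase* heat loss.

r_cr ≈ 4.25 mm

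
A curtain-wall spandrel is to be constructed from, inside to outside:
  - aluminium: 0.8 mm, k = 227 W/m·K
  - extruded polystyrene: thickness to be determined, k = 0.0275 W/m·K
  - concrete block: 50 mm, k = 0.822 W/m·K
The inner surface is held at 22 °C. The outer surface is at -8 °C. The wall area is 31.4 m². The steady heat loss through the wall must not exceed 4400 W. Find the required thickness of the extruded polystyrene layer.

Model the wall as resistances in series:
R_aluminium = L/(kA) = 0.0008/(227×31.4) = 1.122×10^-7 K/W
R_concrete block = L/(kA) = 0.05/(0.822×31.4) = 0.001937 K/W
Sum of the known resistances R_other = 0.001937 K/W
Required total resistance R_tot = ΔT/Q_allow = 30/4400 = 0.006818 K/W
R_extruded polystyrene = R_tot − R_other = 0.004881 K/W
L = R·k·A = 0.004881×0.0275×31.4

L ≈ 4.21 mm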